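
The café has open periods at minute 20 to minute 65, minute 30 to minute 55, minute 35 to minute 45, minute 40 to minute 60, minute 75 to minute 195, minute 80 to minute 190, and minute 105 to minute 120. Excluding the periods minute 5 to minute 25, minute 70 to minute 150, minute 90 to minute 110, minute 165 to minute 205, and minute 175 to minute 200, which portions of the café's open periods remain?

A, merged: minute 20 to minute 65, minute 75 to minute 195.
B, merged: minute 5 to minute 25, minute 70 to minute 150, minute 165 to minute 205.
minute 20 to minute 65 \ B = minute 25 to minute 65.
minute 75 to minute 195 \ B = minute 150 to minute 165.

minute 25 to minute 65, minute 150 to minute 165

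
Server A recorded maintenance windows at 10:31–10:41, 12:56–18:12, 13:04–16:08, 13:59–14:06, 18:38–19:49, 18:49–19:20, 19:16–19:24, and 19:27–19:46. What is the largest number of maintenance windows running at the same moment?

Walk the sorted start/end points keeping a running depth.
The depth first hits 3 at 13:59.

3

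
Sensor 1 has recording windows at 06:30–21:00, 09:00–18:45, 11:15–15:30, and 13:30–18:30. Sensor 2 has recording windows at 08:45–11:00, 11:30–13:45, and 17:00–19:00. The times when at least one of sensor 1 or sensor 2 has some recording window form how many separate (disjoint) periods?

1

Merge the first list: 06:30–21:00.
A ∪ B = 06:30–21:00.
That is 1 disjoint piece.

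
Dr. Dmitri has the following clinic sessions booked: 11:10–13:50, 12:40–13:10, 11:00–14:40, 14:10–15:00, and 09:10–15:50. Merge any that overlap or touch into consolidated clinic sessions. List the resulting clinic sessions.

09:10–15:50

Sort by start: 09:10–15:50, 11:00–14:40, 11:10–13:50, 12:40–13:10, 14:10–15:00.
11:00–14:40 overlaps/touches 09:10–15:50 → extend to 09:10–15:50.
11:10–13:50 overlaps/touches 09:10–15:50 → extend to 09:10–15:50.
12:40–13:10 overlaps/touches 09:10–15:50 → extend to 09:10–15:50.
14:10–15:00 overlaps/touches 09:10–15:50 → extend to 09:10–15:50.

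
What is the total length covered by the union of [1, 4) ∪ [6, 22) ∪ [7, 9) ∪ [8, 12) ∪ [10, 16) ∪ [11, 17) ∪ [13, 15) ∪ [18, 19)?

19

Merged: [1, 4), [6, 22).
Lengths: 3 + 16 = 19.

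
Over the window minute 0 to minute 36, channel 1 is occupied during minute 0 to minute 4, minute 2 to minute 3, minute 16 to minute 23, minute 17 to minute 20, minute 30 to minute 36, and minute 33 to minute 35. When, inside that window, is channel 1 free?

After merging, the occupied span is minute 0 to minute 4, minute 16 to minute 23, minute 30 to minute 36.
Uncovered inside minute 0 to minute 36: minute 4 to minute 16, minute 23 to minute 30.

minute 4 to minute 16, minute 23 to minute 30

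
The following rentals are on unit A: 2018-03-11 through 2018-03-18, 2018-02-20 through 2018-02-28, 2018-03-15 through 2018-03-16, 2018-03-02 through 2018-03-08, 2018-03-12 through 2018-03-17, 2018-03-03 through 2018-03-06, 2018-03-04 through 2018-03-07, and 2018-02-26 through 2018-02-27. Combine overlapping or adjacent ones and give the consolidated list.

2018-02-20 through 2018-02-28, 2018-03-02 through 2018-03-08, 2018-03-11 through 2018-03-18

Sort by start: 2018-02-20 through 2018-02-28, 2018-02-26 through 2018-02-27, 2018-03-02 through 2018-03-08, 2018-03-03 through 2018-03-06, 2018-03-04 through 2018-03-07, 2018-03-11 through 2018-03-18, 2018-03-12 through 2018-03-17, 2018-03-15 through 2018-03-16.
2018-02-26 through 2018-02-27 overlaps/touches 2018-02-20 through 2018-02-28 → extend to 2018-02-20 through 2018-02-28.
2018-03-02 through 2018-03-08 is disjoint → start new block.
2018-03-03 through 2018-03-06 overlaps/touches 2018-03-02 through 2018-03-08 → extend to 2018-03-02 through 2018-03-08.
2018-03-04 through 2018-03-07 overlaps/touches 2018-03-02 through 2018-03-08 → extend to 2018-03-02 through 2018-03-08.
2018-03-11 through 2018-03-18 is disjoint → start new block.
2018-03-12 through 2018-03-17 overlaps/touches 2018-03-11 through 2018-03-18 → extend to 2018-03-11 through 2018-03-18.
2018-03-15 through 2018-03-16 overlaps/touches 2018-03-11 through 2018-03-18 → extend to 2018-03-11 through 2018-03-18.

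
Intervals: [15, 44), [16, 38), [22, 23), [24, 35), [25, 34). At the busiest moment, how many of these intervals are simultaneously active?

At 25, 4 of the intervals are simultaneously active.
No point has more.

4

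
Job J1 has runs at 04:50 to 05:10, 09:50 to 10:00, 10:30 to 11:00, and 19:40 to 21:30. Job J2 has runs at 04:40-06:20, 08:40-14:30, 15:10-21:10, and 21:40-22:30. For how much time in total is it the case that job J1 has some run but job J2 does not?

20 min

A \ B = 21:10-21:30.
Total: 20 min.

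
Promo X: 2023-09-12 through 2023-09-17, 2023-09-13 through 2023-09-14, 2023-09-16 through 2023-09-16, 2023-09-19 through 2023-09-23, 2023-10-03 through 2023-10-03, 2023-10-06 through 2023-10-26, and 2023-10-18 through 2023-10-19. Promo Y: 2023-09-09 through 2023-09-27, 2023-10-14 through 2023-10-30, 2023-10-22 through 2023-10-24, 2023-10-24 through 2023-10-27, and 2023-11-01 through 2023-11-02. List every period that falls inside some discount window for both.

2023-09-12 through 2023-09-17, 2023-09-19 through 2023-09-23, 2023-10-14 through 2023-10-26

First set merges to 2023-09-12 through 2023-09-17, 2023-09-19 through 2023-09-23, 2023-10-03 through 2023-10-03, 2023-10-06 through 2023-10-26.
Second set merges to 2023-09-09 through 2023-09-27, 2023-10-14 through 2023-10-30, 2023-11-01 through 2023-11-02.
2023-09-12 through 2023-09-17 overlaps B on 2023-09-12 through 2023-09-17.
2023-09-19 through 2023-09-23 overlaps B on 2023-09-19 through 2023-09-23.
2023-10-03 through 2023-10-03 falls entirely outside B.
2023-10-06 through 2023-10-26 overlaps B on 2023-10-14 through 2023-10-26.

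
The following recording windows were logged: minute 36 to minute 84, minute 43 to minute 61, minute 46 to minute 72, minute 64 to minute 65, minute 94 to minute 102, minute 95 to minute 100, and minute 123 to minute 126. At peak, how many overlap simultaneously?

3

At minute 46, 3 of the intervals are simultaneously active.
No point has more.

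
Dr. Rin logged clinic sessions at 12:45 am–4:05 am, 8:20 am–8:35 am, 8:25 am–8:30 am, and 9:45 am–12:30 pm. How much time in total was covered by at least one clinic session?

6 h 20 min

Merged: 12:45 am-4:05 am, 8:20 am-8:35 am, 9:45 am-12:30 pm.
Lengths: 3 h 20 min + 15 min + 2 h 45 min = 6 h 20 min.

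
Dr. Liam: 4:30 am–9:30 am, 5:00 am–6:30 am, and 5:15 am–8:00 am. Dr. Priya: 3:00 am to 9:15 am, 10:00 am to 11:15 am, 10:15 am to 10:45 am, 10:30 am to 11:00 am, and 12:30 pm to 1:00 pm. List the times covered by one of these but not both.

3:00 am–4:30 am, 9:15 am–9:30 am, 10:00 am–11:15 am, 12:30 pm–1:00 pm

First set merges to 4:30 am–9:30 am.
Second set merges to 3:00 am–9:15 am, 10:00 am–11:15 am, 12:30 pm–1:00 pm.
Only in the first: 9:15 am–9:30 am.
Only in the second: 3:00 am–4:30 am, 10:00 am–11:15 am, 12:30 pm–1:00 pm.
Together these are the periods covered by exactly one.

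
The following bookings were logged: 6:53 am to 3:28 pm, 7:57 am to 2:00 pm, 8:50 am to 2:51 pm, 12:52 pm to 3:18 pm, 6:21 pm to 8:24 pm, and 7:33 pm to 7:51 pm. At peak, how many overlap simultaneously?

Walk the sorted start/end points keeping a running depth.
The depth first hits 4 at 12:52 pm.

4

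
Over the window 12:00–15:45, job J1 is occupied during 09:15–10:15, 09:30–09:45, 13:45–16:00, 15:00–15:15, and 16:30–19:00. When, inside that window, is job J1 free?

12:00–13:45

The merged coverage is 09:15–10:15, 13:45–16:00, 16:30–19:00.
Uncovered inside 12:00–15:45: 12:00–13:45.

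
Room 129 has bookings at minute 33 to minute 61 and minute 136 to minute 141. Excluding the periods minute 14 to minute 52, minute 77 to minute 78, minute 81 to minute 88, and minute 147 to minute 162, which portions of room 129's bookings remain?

minute 52 to minute 61, minute 136 to minute 141

minute 33 to minute 61 with B removed leaves minute 52 to minute 61.
minute 136 to minute 141 is untouched.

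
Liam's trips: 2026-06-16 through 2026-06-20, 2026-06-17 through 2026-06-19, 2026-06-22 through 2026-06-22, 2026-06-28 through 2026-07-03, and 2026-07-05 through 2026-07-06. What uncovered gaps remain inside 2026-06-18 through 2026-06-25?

2026-06-21 through 2026-06-21, 2026-06-23 through 2026-06-25

The merged coverage is 2026-06-16 through 2026-06-20, 2026-06-22 through 2026-06-22, 2026-06-28 through 2026-07-03, 2026-07-05 through 2026-07-06.
Uncovered inside 2026-06-18 through 2026-06-25: 2026-06-21 through 2026-06-21, 2026-06-23 through 2026-06-25.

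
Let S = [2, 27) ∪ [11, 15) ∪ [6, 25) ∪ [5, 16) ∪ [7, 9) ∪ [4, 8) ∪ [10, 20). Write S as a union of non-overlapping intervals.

[2, 27)

Sort by start: [2, 27), [4, 8), [5, 16), [6, 25), [7, 9), [10, 20), [11, 15).
[4, 8) overlaps/touches [2, 27) → extend to [2, 27).
[5, 16) overlaps/touches [2, 27) → extend to [2, 27).
[6, 25) overlaps/touches [2, 27) → extend to [2, 27).
[7, 9) overlaps/touches [2, 27) → extend to [2, 27).
[10, 20) overlaps/touches [2, 27) → extend to [2, 27).
[11, 15) overlaps/touches [2, 27) → extend to [2, 27).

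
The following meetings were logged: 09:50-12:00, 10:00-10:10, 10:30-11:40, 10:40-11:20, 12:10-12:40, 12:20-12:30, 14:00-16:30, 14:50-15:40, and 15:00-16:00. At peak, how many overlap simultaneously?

Sweep endpoints in order; track running count of active intervals.
Peak of 3 reached at 10:40.

3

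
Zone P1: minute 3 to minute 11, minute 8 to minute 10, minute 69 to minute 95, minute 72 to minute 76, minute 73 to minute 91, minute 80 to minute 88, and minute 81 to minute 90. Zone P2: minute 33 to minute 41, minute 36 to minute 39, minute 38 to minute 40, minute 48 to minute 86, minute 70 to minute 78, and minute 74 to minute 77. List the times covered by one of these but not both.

First set merges to minute 3 to minute 11, minute 69 to minute 95.
Second set merges to minute 33 to minute 41, minute 48 to minute 86.
A \ B = minute 3 to minute 11, minute 86 to minute 95.
B \ A = minute 33 to minute 41, minute 48 to minute 69.
Union of the two gives the symmetric difference.

minute 3 to minute 11, minute 33 to minute 41, minute 48 to minute 69, minute 86 to minute 95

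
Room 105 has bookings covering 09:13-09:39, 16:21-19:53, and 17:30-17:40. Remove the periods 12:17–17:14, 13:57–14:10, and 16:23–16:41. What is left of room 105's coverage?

First set merges to 09:13-09:39, 16:21-19:53.
Second set merges to 12:17-17:14.
09:13-09:39 is untouched.
16:21-19:53 with B removed leaves 17:14-19:53.

09:13-09:39, 17:14-19:53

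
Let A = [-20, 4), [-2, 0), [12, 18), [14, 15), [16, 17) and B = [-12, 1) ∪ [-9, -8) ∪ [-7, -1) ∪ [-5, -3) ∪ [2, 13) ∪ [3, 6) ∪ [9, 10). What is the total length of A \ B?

14

First set merges to [-20, 4), [12, 18).
Second set merges to [-12, 1), [2, 13).
A \ B = [-20, -12), [1, 2), [13, 18).
Total: 8 + 1 + 5 = 14.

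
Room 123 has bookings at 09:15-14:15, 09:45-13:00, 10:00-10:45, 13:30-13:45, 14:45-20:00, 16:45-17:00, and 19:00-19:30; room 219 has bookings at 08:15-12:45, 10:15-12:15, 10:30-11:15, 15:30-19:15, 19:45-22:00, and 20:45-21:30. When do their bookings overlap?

Merge the first list: 09:15–14:15, 14:45–20:00.
Merge the second list: 08:15–12:45, 15:30–19:15, 19:45–22:00.
09:15–14:15 overlaps B on 09:15–12:45.
14:45–20:00 overlaps B on 15:30–19:15, 19:45–20:00.

09:15–12:45, 15:30–19:15, 19:45–20:00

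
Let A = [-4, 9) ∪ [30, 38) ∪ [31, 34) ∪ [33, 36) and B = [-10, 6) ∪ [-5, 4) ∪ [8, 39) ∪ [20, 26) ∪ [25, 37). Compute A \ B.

Merge the first list: [-4, 9), [30, 38).
Merge the second list: [-10, 6), [8, 39).
[-4, 9) with B removed leaves [6, 8).
[30, 38) lies entirely inside B → drops out.

[6, 8)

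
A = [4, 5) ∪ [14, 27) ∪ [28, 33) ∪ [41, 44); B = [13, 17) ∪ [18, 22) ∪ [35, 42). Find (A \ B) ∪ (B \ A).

A \ B = [4, 5), [17, 18), [22, 27), [28, 33), [42, 44).
B \ A = [13, 14), [35, 41).
Union of the two gives the symmetric difference.

[4, 5) ∪ [13, 14) ∪ [17, 18) ∪ [22, 27) ∪ [28, 33) ∪ [35, 41) ∪ [42, 44)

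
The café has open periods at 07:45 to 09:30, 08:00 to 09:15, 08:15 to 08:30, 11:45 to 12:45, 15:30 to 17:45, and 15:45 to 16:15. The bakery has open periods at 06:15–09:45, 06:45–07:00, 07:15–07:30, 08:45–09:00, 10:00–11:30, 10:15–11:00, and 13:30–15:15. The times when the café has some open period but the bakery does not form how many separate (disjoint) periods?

2

Merge the first list: 07:45–09:30, 11:45–12:45, 15:30–17:45.
Merge the second list: 06:15–09:45, 10:00–11:30, 13:30–15:15.
A \ B = 11:45–12:45, 15:30–17:45.
That is 2 disjoint pieces.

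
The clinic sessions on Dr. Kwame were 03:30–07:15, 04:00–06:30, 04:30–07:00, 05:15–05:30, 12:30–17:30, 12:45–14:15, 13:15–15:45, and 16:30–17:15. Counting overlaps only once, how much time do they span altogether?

8 h 45 min

Merged: 03:30-07:15, 12:30-17:30.
Lengths: 3 h 45 min + 5 h = 8 h 45 min.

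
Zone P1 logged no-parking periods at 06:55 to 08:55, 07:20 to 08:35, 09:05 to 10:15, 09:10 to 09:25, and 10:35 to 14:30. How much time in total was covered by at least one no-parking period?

7 h 5 min

Merged: 06:55–08:55, 09:05–10:15, 10:35–14:30.
Lengths: 2 h + 1 h 10 min + 3 h 55 min = 7 h 5 min.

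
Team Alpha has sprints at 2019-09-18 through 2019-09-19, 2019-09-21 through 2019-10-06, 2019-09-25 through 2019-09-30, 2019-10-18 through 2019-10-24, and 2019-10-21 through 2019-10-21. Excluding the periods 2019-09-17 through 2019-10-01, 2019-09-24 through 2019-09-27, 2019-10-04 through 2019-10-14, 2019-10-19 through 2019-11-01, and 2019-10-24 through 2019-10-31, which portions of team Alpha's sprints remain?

2019-10-02 through 2019-10-03, 2019-10-18 through 2019-10-18

A, merged: 2019-09-18 through 2019-09-19, 2019-09-21 through 2019-10-06, 2019-10-18 through 2019-10-24.
B, merged: 2019-09-17 through 2019-10-01, 2019-10-04 through 2019-10-14, 2019-10-19 through 2019-11-01.
2019-09-18 through 2019-09-19: fully covered by B → removed.
2019-09-21 through 2019-10-06 minus B → 2019-10-02 through 2019-10-03.
2019-10-18 through 2019-10-24 minus B → 2019-10-18 through 2019-10-18.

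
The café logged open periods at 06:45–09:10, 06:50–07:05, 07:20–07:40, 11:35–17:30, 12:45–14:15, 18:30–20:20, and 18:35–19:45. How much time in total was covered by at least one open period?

Merged: 06:45–09:10, 11:35–17:30, 18:30–20:20.
Lengths: 2 h 25 min + 5 h 55 min + 1 h 50 min = 10 h 10 min.

10 h 10 min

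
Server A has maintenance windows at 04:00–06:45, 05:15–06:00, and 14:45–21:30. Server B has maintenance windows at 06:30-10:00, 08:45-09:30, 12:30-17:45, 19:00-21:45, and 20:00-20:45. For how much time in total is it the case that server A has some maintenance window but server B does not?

A, merged: 04:00-06:45, 14:45-21:30.
B, merged: 06:30-10:00, 12:30-17:45, 19:00-21:45.
A \ B = 04:00-06:30, 17:45-19:00.
Total: 2 h 30 min + 1 h 15 min = 3 h 45 min.

3 h 45 min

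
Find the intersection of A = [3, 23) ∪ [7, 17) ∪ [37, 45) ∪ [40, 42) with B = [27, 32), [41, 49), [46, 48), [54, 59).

Merge the first list: [3, 23), [37, 45).
Merge the second list: [27, 32), [41, 49), [54, 59).
[3, 23) meets no B interval.
[37, 45) ∩ B → [41, 45).

[41, 45)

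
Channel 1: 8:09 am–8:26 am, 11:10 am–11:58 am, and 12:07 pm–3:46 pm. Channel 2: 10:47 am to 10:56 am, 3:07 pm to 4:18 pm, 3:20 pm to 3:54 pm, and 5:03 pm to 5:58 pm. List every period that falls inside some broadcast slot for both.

3:07 pm–3:46 pm

Second set merges to 10:47 am–10:56 am, 3:07 pm–4:18 pm, 5:03 pm–5:58 pm.
8:09 am–8:26 am: no overlap with the second set.
11:10 am–11:58 am: no overlap with the second set.
12:07 pm–3:46 pm meets the second set on 3:07 pm–3:46 pm.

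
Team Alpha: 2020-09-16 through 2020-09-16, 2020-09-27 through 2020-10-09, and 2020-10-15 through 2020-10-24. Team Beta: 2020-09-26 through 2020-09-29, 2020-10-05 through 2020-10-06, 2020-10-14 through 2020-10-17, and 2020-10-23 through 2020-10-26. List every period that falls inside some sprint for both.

2020-09-16 through 2020-09-16: no overlap with the second set.
2020-09-27 through 2020-10-09 meets the second set on 2020-09-27 through 2020-09-29, 2020-10-05 through 2020-10-06.
2020-10-15 through 2020-10-24 meets the second set on 2020-10-15 through 2020-10-17, 2020-10-23 through 2020-10-24.

2020-09-27 through 2020-09-29, 2020-10-05 through 2020-10-06, 2020-10-15 through 2020-10-17, 2020-10-23 through 2020-10-24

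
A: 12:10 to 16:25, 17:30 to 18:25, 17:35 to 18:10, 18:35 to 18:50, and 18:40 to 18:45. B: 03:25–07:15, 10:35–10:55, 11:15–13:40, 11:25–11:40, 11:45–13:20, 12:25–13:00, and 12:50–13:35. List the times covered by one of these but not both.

03:25-07:15, 10:35-10:55, 11:15-12:10, 13:40-16:25, 17:30-18:25, 18:35-18:50

A, merged: 12:10-16:25, 17:30-18:25, 18:35-18:50.
B, merged: 03:25-07:15, 10:35-10:55, 11:15-13:40.
Only in the first: 13:40-16:25, 17:30-18:25, 18:35-18:50.
Only in the second: 03:25-07:15, 10:35-10:55, 11:15-12:10.
Together these are the periods covered by exactly one.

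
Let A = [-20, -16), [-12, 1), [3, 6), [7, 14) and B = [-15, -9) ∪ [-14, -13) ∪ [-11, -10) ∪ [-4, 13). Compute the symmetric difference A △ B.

[-20, -16) ∪ [-15, -12) ∪ [-9, -4) ∪ [1, 3) ∪ [6, 7) ∪ [13, 14)

B, merged: [-15, -9), [-4, 13).
Only in the first: [-20, -16), [-9, -4), [13, 14).
Only in the second: [-15, -12), [1, 3), [6, 7).
Together these are the periods covered by exactly one.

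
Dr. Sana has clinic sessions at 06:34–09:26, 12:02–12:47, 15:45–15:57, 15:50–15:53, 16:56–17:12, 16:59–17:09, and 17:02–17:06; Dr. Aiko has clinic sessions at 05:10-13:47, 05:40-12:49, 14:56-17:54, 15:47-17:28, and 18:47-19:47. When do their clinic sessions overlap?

Merge the first list: 06:34–09:26, 12:02–12:47, 15:45–15:57, 16:56–17:12.
Merge the second list: 05:10–13:47, 14:56–17:54, 18:47–19:47.
06:34–09:26 ∩ B → 06:34–09:26.
12:02–12:47 ∩ B → 12:02–12:47.
15:45–15:57 ∩ B → 15:45–15:57.
16:56–17:12 ∩ B → 16:56–17:12.

06:34–09:26, 12:02–12:47, 15:45–15:57, 16:56–17:12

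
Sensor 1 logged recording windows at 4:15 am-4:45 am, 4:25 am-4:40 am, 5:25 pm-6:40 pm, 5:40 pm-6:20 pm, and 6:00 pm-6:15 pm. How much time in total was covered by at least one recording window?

1 h 45 min

Merged: 4:15 am–4:45 am, 5:25 pm–6:40 pm.
Lengths: 30 min + 1 h 15 min = 1 h 45 min.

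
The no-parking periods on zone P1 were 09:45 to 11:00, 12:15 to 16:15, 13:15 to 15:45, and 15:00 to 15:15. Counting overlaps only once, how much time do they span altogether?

Merged: 09:45–11:00, 12:15–16:15.
Lengths: 1 h 15 min + 4 h = 5 h 15 min.

5 h 15 min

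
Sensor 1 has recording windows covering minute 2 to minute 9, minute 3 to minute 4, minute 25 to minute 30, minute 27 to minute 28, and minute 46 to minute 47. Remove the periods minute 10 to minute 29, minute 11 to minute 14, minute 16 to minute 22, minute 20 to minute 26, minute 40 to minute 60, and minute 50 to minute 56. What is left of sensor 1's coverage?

First set merges to minute 2 to minute 9, minute 25 to minute 30, minute 46 to minute 47.
Second set merges to minute 10 to minute 29, minute 40 to minute 60.
minute 2 to minute 9 is untouched.
minute 25 to minute 30 with B removed leaves minute 29 to minute 30.
minute 46 to minute 47 lies entirely inside B → drops out.

minute 2 to minute 9, minute 29 to minute 30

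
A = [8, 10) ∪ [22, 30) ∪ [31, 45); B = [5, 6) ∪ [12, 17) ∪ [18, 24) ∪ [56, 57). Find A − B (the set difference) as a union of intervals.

[8, 10): no B overlap → unchanged.
[22, 30) minus B → [24, 30).
[31, 45): no B overlap → unchanged.

[8, 10) ∪ [24, 30) ∪ [31, 45)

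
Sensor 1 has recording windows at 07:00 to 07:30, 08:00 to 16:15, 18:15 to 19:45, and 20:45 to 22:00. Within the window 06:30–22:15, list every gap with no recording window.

06:30–07:00, 07:30–08:00, 16:15–18:15, 19:45–20:45, 22:00–22:15

After merging, the occupied span is 07:00–07:30, 08:00–16:15, 18:15–19:45, 20:45–22:00.
Uncovered inside 06:30–22:15: 06:30–07:00, 07:30–08:00, 16:15–18:15, 19:45–20:45, 22:00–22:15.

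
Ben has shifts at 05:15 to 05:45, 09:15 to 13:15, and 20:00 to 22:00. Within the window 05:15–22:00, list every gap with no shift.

After merging, the occupied span is 05:15-05:45, 09:15-13:15, 20:00-22:00.
Gaps within 05:15-22:00: 05:45-09:15, 13:15-20:00.

05:45-09:15, 13:15-20:00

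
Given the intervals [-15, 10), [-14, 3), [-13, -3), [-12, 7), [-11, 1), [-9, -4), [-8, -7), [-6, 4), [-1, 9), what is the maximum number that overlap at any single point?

Sweep endpoints in order; track running count of active intervals.
Peak of 7 reached at -8.

7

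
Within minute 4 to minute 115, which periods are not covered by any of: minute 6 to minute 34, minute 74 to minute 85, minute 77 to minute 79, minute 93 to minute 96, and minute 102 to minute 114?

minute 4 to minute 6, minute 34 to minute 74, minute 85 to minute 93, minute 96 to minute 102, minute 114 to minute 115

The merged coverage is minute 6 to minute 34, minute 74 to minute 85, minute 93 to minute 96, minute 102 to minute 114.
Uncovered inside minute 4 to minute 115: minute 4 to minute 6, minute 34 to minute 74, minute 85 to minute 93, minute 96 to minute 102, minute 114 to minute 115.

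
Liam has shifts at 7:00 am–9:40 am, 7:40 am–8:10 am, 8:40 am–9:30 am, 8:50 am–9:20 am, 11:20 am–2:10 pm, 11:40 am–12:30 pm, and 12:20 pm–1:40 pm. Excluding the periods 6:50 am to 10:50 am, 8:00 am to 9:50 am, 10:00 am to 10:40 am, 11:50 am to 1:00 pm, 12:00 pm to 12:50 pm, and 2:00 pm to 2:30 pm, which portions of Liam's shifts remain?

11:20 am–11:50 am, 1:00 pm–2:00 pm

Merge the first list: 7:00 am–9:40 am, 11:20 am–2:10 pm.
Merge the second list: 6:50 am–10:50 am, 11:50 am–1:00 pm, 2:00 pm–2:30 pm.
7:00 am–9:40 am: entirely removed.
11:20 am–2:10 pm \ B = 11:20 am–11:50 am, 1:00 pm–2:00 pm.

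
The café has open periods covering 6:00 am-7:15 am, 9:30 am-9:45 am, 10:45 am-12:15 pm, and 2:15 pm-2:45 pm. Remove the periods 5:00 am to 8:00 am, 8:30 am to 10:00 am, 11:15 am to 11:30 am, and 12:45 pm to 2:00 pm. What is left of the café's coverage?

6:00 am–7:15 am lies entirely inside B → drops out.
9:30 am–9:45 am lies entirely inside B → drops out.
10:45 am–12:15 pm with B removed leaves 10:45 am–11:15 am, 11:30 am–12:15 pm.
2:15 pm–2:45 pm is untouched.

10:45 am–11:15 am, 11:30 am–12:15 pm, 2:15 pm–2:45 pm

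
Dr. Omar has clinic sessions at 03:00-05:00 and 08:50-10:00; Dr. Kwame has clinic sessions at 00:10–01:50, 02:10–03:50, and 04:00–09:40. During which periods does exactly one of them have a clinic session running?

Only in the first: 03:50-04:00, 09:40-10:00.
Only in the second: 00:10-01:50, 02:10-03:00, 05:00-08:50.
Together these are the periods covered by exactly one.

00:10-01:50, 02:10-03:00, 03:50-04:00, 05:00-08:50, 09:40-10:00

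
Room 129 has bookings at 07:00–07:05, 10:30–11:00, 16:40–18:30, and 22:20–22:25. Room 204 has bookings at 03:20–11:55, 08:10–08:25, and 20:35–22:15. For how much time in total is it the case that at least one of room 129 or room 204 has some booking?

12 h 10 min

B, merged: 03:20–11:55, 20:35–22:15.
A ∪ B = 03:20–11:55, 16:40–18:30, 20:35–22:15, 22:20–22:25.
Total: 8 h 35 min + 1 h 50 min + 1 h 40 min + 5 min = 12 h 10 min.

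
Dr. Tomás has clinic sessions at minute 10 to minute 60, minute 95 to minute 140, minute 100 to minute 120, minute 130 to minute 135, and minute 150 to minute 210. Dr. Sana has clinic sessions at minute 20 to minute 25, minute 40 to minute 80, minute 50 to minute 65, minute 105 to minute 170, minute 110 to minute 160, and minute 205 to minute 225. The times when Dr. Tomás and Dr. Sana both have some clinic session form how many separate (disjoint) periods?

5

A, merged: minute 10 to minute 60, minute 95 to minute 140, minute 150 to minute 210.
B, merged: minute 20 to minute 25, minute 40 to minute 80, minute 105 to minute 170, minute 205 to minute 225.
A ∩ B = minute 20 to minute 25, minute 40 to minute 60, minute 105 to minute 140, minute 150 to minute 170, minute 205 to minute 210.
That is 5 disjoint pieces.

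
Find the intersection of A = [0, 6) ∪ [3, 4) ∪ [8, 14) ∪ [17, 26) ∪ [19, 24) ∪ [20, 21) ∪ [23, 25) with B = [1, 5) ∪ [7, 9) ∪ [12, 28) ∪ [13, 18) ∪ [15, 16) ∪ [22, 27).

[1, 5) ∪ [8, 9) ∪ [12, 14) ∪ [17, 26)

Merge the first list: [0, 6), [8, 14), [17, 26).
Merge the second list: [1, 5), [7, 9), [12, 28).
[0, 6) ∩ B → [1, 5).
[8, 14) ∩ B → [8, 9), [12, 14).
[17, 26) ∩ B → [17, 26).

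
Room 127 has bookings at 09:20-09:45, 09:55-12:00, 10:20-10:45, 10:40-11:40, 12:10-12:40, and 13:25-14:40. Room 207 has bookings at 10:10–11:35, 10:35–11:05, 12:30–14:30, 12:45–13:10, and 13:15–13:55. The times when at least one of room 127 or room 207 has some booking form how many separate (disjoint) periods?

First set merges to 09:20-09:45, 09:55-12:00, 12:10-12:40, 13:25-14:40.
Second set merges to 10:10-11:35, 12:30-14:30.
A ∪ B = 09:20-09:45, 09:55-12:00, 12:10-14:40.
That is 3 disjoint pieces.

3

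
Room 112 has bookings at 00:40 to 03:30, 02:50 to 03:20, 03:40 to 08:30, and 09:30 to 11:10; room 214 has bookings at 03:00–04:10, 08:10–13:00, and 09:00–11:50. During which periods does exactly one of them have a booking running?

00:40-03:00, 03:30-03:40, 04:10-08:10, 08:30-09:30, 11:10-13:00

A, merged: 00:40-03:30, 03:40-08:30, 09:30-11:10.
B, merged: 03:00-04:10, 08:10-13:00.
A \ B = 00:40-03:00, 04:10-08:10.
B \ A = 03:30-03:40, 08:30-09:30, 11:10-13:00.
Union of the two gives the symmetric difference.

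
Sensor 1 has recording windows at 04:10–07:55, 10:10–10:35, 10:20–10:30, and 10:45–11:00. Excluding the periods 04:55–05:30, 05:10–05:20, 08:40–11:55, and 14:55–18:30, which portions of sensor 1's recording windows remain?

A, merged: 04:10-07:55, 10:10-10:35, 10:45-11:00.
B, merged: 04:55-05:30, 08:40-11:55, 14:55-18:30.
04:10-07:55 minus B → 04:10-04:55, 05:30-07:55.
10:10-10:35: fully covered by B → removed.
10:45-11:00: fully covered by B → removed.

04:10-04:55, 05:30-07:55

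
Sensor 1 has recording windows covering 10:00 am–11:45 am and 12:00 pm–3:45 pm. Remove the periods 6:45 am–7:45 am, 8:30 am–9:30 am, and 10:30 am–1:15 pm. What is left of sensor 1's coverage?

10:00 am-11:45 am minus B → 10:00 am-10:30 am.
12:00 pm-3:45 pm minus B → 1:15 pm-3:45 pm.

10:00 am-10:30 am, 1:15 pm-3:45 pm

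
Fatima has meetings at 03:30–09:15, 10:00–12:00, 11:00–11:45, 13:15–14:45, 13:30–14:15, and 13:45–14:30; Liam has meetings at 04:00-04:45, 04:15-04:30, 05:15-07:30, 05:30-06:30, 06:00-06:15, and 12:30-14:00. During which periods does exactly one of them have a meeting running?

First set merges to 03:30-09:15, 10:00-12:00, 13:15-14:45.
Second set merges to 04:00-04:45, 05:15-07:30, 12:30-14:00.
Only in the first: 03:30-04:00, 04:45-05:15, 07:30-09:15, 10:00-12:00, 14:00-14:45.
Only in the second: 12:30-13:15.
Together these are the periods covered by exactly one.

03:30-04:00, 04:45-05:15, 07:30-09:15, 10:00-12:00, 12:30-13:15, 14:00-14:45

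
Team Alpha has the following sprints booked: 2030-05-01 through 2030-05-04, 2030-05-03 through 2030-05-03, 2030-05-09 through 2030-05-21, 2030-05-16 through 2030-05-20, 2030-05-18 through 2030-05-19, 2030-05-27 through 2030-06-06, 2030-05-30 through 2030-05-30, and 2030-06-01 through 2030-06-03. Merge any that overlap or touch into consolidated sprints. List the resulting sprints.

2030-05-01 through 2030-05-04, 2030-05-09 through 2030-05-21, 2030-05-27 through 2030-06-06

2030-05-03 through 2030-05-03 overlaps/touches 2030-05-01 through 2030-05-04 → extend to 2030-05-01 through 2030-05-04.
2030-05-09 through 2030-05-21 is disjoint → start new block.
2030-05-16 through 2030-05-20 overlaps/touches 2030-05-09 through 2030-05-21 → extend to 2030-05-09 through 2030-05-21.
2030-05-18 through 2030-05-19 overlaps/touches 2030-05-09 through 2030-05-21 → extend to 2030-05-09 through 2030-05-21.
2030-05-27 through 2030-06-06 is disjoint → start new block.
2030-05-30 through 2030-05-30 overlaps/touches 2030-05-27 through 2030-06-06 → extend to 2030-05-27 through 2030-06-06.
2030-06-01 through 2030-06-03 overlaps/touches 2030-05-27 through 2030-06-06 → extend to 2030-05-27 through 2030-06-06.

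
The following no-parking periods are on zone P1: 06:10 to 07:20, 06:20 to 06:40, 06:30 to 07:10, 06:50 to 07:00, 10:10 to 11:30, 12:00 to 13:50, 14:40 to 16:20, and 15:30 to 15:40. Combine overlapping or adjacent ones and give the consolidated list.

06:20–06:40 overlaps/touches 06:10–07:20 → extend to 06:10–07:20.
06:30–07:10 overlaps/touches 06:10–07:20 → extend to 06:10–07:20.
06:50–07:00 overlaps/touches 06:10–07:20 → extend to 06:10–07:20.
10:10–11:30 is disjoint → start new block.
12:00–13:50 is disjoint → start new block.
14:40–16:20 is disjoint → start new block.
15:30–15:40 overlaps/touches 14:40–16:20 → extend to 14:40–16:20.

06:10–07:20, 10:10–11:30, 12:00–13:50, 14:40–16:20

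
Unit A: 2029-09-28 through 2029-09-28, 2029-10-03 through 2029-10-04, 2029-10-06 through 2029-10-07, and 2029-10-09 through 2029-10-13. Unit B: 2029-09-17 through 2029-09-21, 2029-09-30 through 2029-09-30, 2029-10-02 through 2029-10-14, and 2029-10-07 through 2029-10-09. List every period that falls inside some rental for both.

2029-10-03 through 2029-10-04, 2029-10-06 through 2029-10-07, 2029-10-09 through 2029-10-13

Second set merges to 2029-09-17 through 2029-09-21, 2029-09-30 through 2029-09-30, 2029-10-02 through 2029-10-14.
2029-09-28 through 2029-09-28 falls entirely outside B.
2029-10-03 through 2029-10-04 overlaps B on 2029-10-03 through 2029-10-04.
2029-10-06 through 2029-10-07 overlaps B on 2029-10-06 through 2029-10-07.
2029-10-09 through 2029-10-13 overlaps B on 2029-10-09 through 2029-10-13.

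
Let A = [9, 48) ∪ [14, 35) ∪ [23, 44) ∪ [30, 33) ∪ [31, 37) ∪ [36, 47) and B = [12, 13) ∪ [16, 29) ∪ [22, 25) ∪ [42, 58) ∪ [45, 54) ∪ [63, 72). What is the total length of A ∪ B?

58

A, merged: [9, 48).
B, merged: [12, 13), [16, 29), [42, 58), [63, 72).
A ∪ B = [9, 58), [63, 72).
Total: 49 + 9 = 58.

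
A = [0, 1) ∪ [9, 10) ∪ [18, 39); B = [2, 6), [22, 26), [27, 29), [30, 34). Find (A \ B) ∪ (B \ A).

[0, 1) ∪ [2, 6) ∪ [9, 10) ∪ [18, 22) ∪ [26, 27) ∪ [29, 30) ∪ [34, 39)

A \ B = [0, 1), [9, 10), [18, 22), [26, 27), [29, 30), [34, 39).
B \ A = [2, 6).
Union of the two gives the symmetric difference.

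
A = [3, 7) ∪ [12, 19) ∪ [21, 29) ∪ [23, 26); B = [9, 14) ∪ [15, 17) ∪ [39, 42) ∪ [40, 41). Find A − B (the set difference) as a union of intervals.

A, merged: [3, 7), [12, 19), [21, 29).
B, merged: [9, 14), [15, 17), [39, 42).
[3, 7): nothing removed.
[12, 19) \ B = [14, 15), [17, 19).
[21, 29): nothing removed.

[3, 7) ∪ [14, 15) ∪ [17, 19) ∪ [21, 29)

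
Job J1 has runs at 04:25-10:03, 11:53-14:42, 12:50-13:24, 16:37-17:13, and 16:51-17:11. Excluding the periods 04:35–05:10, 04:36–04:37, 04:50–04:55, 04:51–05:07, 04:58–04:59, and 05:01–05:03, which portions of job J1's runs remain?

First set merges to 04:25-10:03, 11:53-14:42, 16:37-17:13.
Second set merges to 04:35-05:10.
04:25-10:03 with B removed leaves 04:25-04:35, 05:10-10:03.
11:53-14:42 is untouched.
16:37-17:13 is untouched.

04:25-04:35, 05:10-10:03, 11:53-14:42, 16:37-17:13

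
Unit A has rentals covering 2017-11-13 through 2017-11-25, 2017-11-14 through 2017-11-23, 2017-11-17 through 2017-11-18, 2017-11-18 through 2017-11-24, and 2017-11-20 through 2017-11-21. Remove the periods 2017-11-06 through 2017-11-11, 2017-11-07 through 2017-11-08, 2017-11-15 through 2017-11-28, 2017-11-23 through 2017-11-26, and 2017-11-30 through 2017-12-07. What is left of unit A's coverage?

First set merges to 2017-11-13 through 2017-11-25.
Second set merges to 2017-11-06 through 2017-11-11, 2017-11-15 through 2017-11-28, 2017-11-30 through 2017-12-07.
2017-11-13 through 2017-11-25 with B removed leaves 2017-11-13 through 2017-11-14.

2017-11-13 through 2017-11-14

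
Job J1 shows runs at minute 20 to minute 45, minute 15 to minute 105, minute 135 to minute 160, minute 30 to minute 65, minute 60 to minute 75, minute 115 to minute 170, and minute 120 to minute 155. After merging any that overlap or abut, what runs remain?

Sort by start: minute 15 to minute 105, minute 20 to minute 45, minute 30 to minute 65, minute 60 to minute 75, minute 115 to minute 170, minute 120 to minute 155, minute 135 to minute 160.
minute 20 to minute 45 overlaps/touches minute 15 to minute 105 → extend to minute 15 to minute 105.
minute 30 to minute 65 overlaps/touches minute 15 to minute 105 → extend to minute 15 to minute 105.
minute 60 to minute 75 overlaps/touches minute 15 to minute 105 → extend to minute 15 to minute 105.
minute 115 to minute 170 is disjoint → start new block.
minute 120 to minute 155 overlaps/touches minute 115 to minute 170 → extend to minute 115 to minute 170.
minute 135 to minute 160 overlaps/touches minute 115 to minute 170 → extend to minute 115 to minute 170.

minute 15 to minute 105, minute 115 to minute 170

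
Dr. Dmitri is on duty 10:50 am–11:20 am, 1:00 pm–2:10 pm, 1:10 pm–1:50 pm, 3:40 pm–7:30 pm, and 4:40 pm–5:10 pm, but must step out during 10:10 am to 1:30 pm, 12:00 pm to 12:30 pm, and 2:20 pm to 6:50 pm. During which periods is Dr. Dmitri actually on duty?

First set merges to 10:50 am–11:20 am, 1:00 pm–2:10 pm, 3:40 pm–7:30 pm.
Second set merges to 10:10 am–1:30 pm, 2:20 pm–6:50 pm.
10:50 am–11:20 am: entirely removed.
1:00 pm–2:10 pm \ B = 1:30 pm–2:10 pm.
3:40 pm–7:30 pm \ B = 6:50 pm–7:30 pm.

1:30 pm–2:10 pm, 6:50 pm–7:30 pm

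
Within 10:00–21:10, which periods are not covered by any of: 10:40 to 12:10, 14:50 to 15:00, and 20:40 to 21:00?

10:00–10:40, 12:10–14:50, 15:00–20:40, 21:00–21:10

The merged coverage is 10:40–12:10, 14:50–15:00, 20:40–21:00.
Uncovered inside 10:00–21:10: 10:00–10:40, 12:10–14:50, 15:00–20:40, 21:00–21:10.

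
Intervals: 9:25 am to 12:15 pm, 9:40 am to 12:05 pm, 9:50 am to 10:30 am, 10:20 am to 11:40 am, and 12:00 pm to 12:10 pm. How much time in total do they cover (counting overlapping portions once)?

Merged: 9:25 am-12:15 pm.
Length: 2 h 50 min.

2 h 50 min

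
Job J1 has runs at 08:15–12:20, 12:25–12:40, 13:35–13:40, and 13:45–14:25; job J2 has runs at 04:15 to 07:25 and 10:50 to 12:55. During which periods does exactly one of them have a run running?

04:15–07:25, 08:15–10:50, 12:20–12:25, 12:40–12:55, 13:35–13:40, 13:45–14:25

Only in the first: 08:15–10:50, 13:35–13:40, 13:45–14:25.
Only in the second: 04:15–07:25, 12:20–12:25, 12:40–12:55.
Together these are the periods covered by exactly one.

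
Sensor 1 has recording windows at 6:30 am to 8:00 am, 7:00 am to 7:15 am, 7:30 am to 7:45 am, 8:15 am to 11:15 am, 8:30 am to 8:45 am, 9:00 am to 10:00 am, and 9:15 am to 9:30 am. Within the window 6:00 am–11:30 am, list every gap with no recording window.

6:00 am–6:30 am, 8:00 am–8:15 am, 11:15 am–11:30 am

After merging, the occupied span is 6:30 am–8:00 am, 8:15 am–11:15 am.
Complement within 6:00 am–11:30 am: 6:00 am–6:30 am, 8:00 am–8:15 am, 11:15 am–11:30 am.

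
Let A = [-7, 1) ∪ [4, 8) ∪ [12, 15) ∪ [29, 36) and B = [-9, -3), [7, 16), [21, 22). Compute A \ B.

[-3, 1) ∪ [4, 7) ∪ [29, 36)

[-7, 1) with B removed leaves [-3, 1).
[4, 8) with B removed leaves [4, 7).
[12, 15) lies entirely inside B → drops out.
[29, 36) is untouched.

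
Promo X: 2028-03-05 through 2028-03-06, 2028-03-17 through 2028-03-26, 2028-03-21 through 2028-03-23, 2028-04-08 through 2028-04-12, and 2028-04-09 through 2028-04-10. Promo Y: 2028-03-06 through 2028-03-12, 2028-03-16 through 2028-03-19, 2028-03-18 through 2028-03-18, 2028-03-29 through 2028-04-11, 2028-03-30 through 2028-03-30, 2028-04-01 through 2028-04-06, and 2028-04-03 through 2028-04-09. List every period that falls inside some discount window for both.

A, merged: 2028-03-05 through 2028-03-06, 2028-03-17 through 2028-03-26, 2028-04-08 through 2028-04-12.
B, merged: 2028-03-06 through 2028-03-12, 2028-03-16 through 2028-03-19, 2028-03-29 through 2028-04-11.
2028-03-05 through 2028-03-06 overlaps B on 2028-03-06 through 2028-03-06.
2028-03-17 through 2028-03-26 overlaps B on 2028-03-17 through 2028-03-19.
2028-04-08 through 2028-04-12 overlaps B on 2028-04-08 through 2028-04-11.

2028-03-06 through 2028-03-06, 2028-03-17 through 2028-03-19, 2028-04-08 through 2028-04-11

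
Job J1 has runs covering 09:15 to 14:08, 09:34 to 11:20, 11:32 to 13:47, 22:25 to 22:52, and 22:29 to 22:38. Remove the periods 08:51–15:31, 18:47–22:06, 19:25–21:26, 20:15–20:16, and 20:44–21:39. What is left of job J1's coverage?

Merge the first list: 09:15–14:08, 22:25–22:52.
Merge the second list: 08:51–15:31, 18:47–22:06.
09:15–14:08: entirely removed.
22:25–22:52: nothing removed.

22:25–22:52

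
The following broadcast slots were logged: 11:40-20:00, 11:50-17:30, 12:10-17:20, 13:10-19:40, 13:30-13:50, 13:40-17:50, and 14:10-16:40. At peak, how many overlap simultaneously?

6

Sweep endpoints in order; track running count of active intervals.
Peak of 6 reached at 13:40.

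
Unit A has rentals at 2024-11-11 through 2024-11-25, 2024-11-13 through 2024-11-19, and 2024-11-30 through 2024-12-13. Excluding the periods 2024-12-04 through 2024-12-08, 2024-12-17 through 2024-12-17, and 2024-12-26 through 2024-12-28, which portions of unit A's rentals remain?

First set merges to 2024-11-11 through 2024-11-25, 2024-11-30 through 2024-12-13.
2024-11-11 through 2024-11-25 is untouched.
2024-11-30 through 2024-12-13 with B removed leaves 2024-11-30 through 2024-12-03, 2024-12-09 through 2024-12-13.

2024-11-11 through 2024-11-25, 2024-11-30 through 2024-12-03, 2024-12-09 through 2024-12-13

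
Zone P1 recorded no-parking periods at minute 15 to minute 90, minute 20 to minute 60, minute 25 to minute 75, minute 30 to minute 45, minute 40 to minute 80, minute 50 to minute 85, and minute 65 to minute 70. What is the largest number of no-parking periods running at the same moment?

At minute 40, 5 of the intervals are simultaneously active.
No point has more.

5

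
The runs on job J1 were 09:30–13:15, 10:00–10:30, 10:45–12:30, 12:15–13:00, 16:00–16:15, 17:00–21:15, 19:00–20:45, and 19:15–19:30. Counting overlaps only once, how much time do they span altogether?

Merged: 09:30-13:15, 16:00-16:15, 17:00-21:15.
Lengths: 3 h 45 min + 15 min + 4 h 15 min = 8 h 15 min.

8 h 15 min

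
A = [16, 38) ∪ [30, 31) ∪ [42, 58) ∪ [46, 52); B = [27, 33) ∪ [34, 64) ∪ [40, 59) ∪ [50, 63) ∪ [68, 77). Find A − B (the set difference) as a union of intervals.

A, merged: [16, 38), [42, 58).
B, merged: [27, 33), [34, 64), [68, 77).
[16, 38) \ B = [16, 27), [33, 34).
[42, 58): entirely removed.

[16, 27) ∪ [33, 34)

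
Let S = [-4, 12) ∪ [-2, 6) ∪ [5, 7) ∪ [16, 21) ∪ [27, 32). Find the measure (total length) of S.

Merged: [-4, 12), [16, 21), [27, 32).
Lengths: 16 + 5 + 5 = 26.

26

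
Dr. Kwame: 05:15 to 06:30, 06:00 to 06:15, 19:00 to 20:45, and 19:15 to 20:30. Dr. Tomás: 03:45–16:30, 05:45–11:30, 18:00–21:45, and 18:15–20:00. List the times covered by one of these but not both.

Merge the first list: 05:15-06:30, 19:00-20:45.
Merge the second list: 03:45-16:30, 18:00-21:45.
Only in the first: none.
Only in the second: 03:45-05:15, 06:30-16:30, 18:00-19:00, 20:45-21:45.
Together these are the periods covered by exactly one.

03:45-05:15, 06:30-16:30, 18:00-19:00, 20:45-21:45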